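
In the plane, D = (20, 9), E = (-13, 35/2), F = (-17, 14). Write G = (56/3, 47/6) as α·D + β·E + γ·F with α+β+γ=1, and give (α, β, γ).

Signed area of the reference triangle: [DEF] = ½·(20·(35/2−14) + (-13)·(14−9) + (-17)·(9−(35/2))) = ½·(70 − 65 + 289/2) = 299/4.
[GEF] = ½·((56/3)·(35/2−14) + (-13)·(14−(47/6)) + (-17)·(47/6−(35/2))) = ½·(196/3 − 481/6 + 493/3) = 299/4, so the D-coordinate is (299/4)/(299/4) = 1.
[DGF] = ½·(20·(47/6−14) + (56/3)·(14−9) + (-17)·(9−(47/6))) = ½·(-370/3 + 280/3 − 119/6) = -299/12, so the E-coordinate is -1/3.
[DEG] = ½·(20·(35/2−(47/6)) + (-13)·(47/6−9) + (56/3)·(9−(35/2))) = ½·(580/3 + 91/6 − 476/3) = 299/12, so the F-coordinate is 1/3.
Check: 1 − 1/3 + 1/3 = 1.

(1, -1/3, 1/3)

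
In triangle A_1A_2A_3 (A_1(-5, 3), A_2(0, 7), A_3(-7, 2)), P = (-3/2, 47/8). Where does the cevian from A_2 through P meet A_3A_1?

(-6, 5/2)

Barycentric coordinates of P with respect to A_1A_2A_3: (1/8, 3/4, 1/8).
On side A_3A_1 the A_2-coordinate is zero; dropping P's A_2-weight 3/4 and renormalizing the remaining 1/8 : 1/8 gives weights 1/2, 1/2 on A_3, A_1.
Q = (1/2)·(-7, 2) + (1/2)·(-5, 3) = (-6, 5/2).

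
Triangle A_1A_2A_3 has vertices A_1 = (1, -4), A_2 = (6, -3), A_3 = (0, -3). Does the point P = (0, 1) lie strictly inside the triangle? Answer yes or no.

no

Barycentric coordinates of P: (-4, 2/3, 13/3).
The three coordinates are negative, positive, positive; a point is interior exactly when all three are positive.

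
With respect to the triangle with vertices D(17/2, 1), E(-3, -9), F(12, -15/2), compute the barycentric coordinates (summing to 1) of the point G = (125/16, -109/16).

(1/8, 1/4, 5/8)

Signed area of the reference triangle: [DEF] = ½·((17/2)·(-9−(-15/2)) + (-3)·(-15/2−1) + 12·(1−(-9))) = ½·(-51/4 + 51/2 + 120) = 531/8.
[GEF] = ½·((125/16)·(-9−(-15/2)) + (-3)·(-15/2−(-109/16)) + 12·(-109/16−(-9))) = ½·(-375/32 + 33/16 + 105/4) = 531/64, so the D-coordinate is (531/64)/(531/8) = 1/8.
[DGF] = ½·((17/2)·(-109/16−(-15/2)) + (125/16)·(-15/2−1) + 12·(1−(-109/16))) = ½·(187/32 − 2125/32 + 375/4) = 531/32, so the E-coordinate is 1/4.
[DEG] = ½·((17/2)·(-9−(-109/16)) + (-3)·(-109/16−1) + (125/16)·(1−(-9))) = ½·(-595/32 + 375/16 + 625/8) = 2655/64, so the F-coordinate is 5/8.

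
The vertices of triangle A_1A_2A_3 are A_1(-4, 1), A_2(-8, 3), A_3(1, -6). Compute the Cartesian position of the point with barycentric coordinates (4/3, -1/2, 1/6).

(-7/6, -7/6)

P = (4/3)·A_1 + (-1/2)·A_2 + (1/6)·A_3.
x-coordinate: (4/3)·(-4) + (-1/2)·(-8) + (1/6)·1 = -7/6.
y-coordinate: (4/3)·1 + (-1/2)·3 + (1/6)·(-6) = -7/6.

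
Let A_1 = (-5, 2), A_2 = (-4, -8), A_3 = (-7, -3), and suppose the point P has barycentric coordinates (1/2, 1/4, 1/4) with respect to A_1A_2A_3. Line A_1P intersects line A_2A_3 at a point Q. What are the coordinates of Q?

Line A_1P meets A_2A_3 where the A_1-coordinate vanishes; zeroing P's A_1-weight and renormalizing leaves A_2, A_3-weights 1/4 : 1/4 → (1/2, 1/2).
So Q = (1/2)·A_2 + (1/2)·A_3 = (-11/2, -11/2).

(-11/2, -11/2)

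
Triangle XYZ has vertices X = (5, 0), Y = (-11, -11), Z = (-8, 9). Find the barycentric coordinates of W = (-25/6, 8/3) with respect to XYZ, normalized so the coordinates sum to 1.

Signed area of the reference triangle: [XYZ] = ½·(5·(-11−9) + (-11)·(9−0) + (-8)·(0−(-11))) = ½·(-100 − 99 − 88) = -287/2.
[WYZ] = ½·((-25/6)·(-11−9) + (-11)·(9−(8/3)) + (-8)·(8/3−(-11))) = ½·(250/3 − 209/3 − 328/3) = -287/6, so the X-coordinate is (-287/6)/(-287/2) = 1/3.
[XWZ] = ½·(5·(8/3−9) + (-25/6)·(9−0) + (-8)·(0−(8/3))) = ½·(-95/3 − 75/2 + 64/3) = -287/12, so the Y-coordinate is 1/6.
[XYW] = ½·(5·(-11−(8/3)) + (-11)·(8/3−0) + (-25/6)·(0−(-11))) = ½·(-205/3 − 88/3 − 275/6) = -287/4, so the Z-coordinate is 1/2.
Check: 1/3 + 1/6 + 1/2 = 1.

(1/3, 1/6, 1/2)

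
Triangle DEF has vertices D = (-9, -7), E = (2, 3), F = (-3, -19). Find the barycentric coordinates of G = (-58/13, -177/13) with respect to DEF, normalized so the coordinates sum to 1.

Signed area of the reference triangle: [DEF] = ½·((-9)·(3−(-19)) + 2·(-19−(-7)) + (-3)·(-7−3)) = ½·(-198 − 24 + 30) = -96.
[GEF] = ½·((-58/13)·(3−(-19)) + 2·(-19−(-177/13)) + (-3)·(-177/13−3)) = ½·(-1276/13 − 140/13 + 648/13) = -384/13, so the D-coordinate is (-384/13)/(-96) = 4/13.
[DGF] = ½·((-9)·(-177/13−(-19)) + (-58/13)·(-19−(-7)) + (-3)·(-7−(-177/13))) = ½·(-630/13 + 696/13 − 258/13) = -96/13, so the E-coordinate is 1/13.
[DEG] = ½·((-9)·(3−(-177/13)) + 2·(-177/13−(-7)) + (-58/13)·(-7−3)) = ½·(-1944/13 − 172/13 + 580/13) = -768/13, so the F-coordinate is 8/13.
Check: 4/13 + 1/13 + 8/13 = 1.

(4/13, 1/13, 8/13)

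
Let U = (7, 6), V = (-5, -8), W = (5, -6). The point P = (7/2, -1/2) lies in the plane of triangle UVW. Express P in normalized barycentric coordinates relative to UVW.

Signed area of the reference triangle: [UVW] = ½·(7·(-8−(-6)) + (-5)·(-6−6) + 5·(6−(-8))) = ½·(-14 + 60 + 70) = 58.
[PVW] = ½·((7/2)·(-8−(-6)) + (-5)·(-6−(-1/2)) + 5·(-1/2−(-8))) = ½·(-7 + 55/2 + 75/2) = 29, so the U-coordinate is 29/58 = 1/2.
[UPW] = ½·(7·(-1/2−(-6)) + (7/2)·(-6−6) + 5·(6−(-1/2))) = ½·(77/2 − 42 + 65/2) = 29/2, so the V-coordinate is 1/4.
[UVP] = ½·(7·(-8−(-1/2)) + (-5)·(-1/2−6) + (7/2)·(6−(-8))) = ½·(-105/2 + 65/2 + 49) = 29/2, so the W-coordinate is 1/4.

(1/2, 1/4, 1/4)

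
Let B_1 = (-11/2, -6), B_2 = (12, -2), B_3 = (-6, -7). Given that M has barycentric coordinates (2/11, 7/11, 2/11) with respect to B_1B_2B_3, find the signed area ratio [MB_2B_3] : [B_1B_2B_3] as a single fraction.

2/11

The signed ratio [MB_2B_3]/[B_1B_2B_3] equals the barycentric coordinate of M at vertex B_1, which is 2/11.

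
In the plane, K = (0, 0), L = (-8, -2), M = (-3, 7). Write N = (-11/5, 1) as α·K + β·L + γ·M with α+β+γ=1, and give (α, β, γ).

(3/5, 1/5, 1/5)

Signed area of the reference triangle: [KLM] = ½·(0·(-2−7) + (-8)·(7−0) + (-3)·(0−(-2))) = ½·(0 − 56 − 6) = -31.
[NLM] = ½·((-11/5)·(-2−7) + (-8)·(7−1) + (-3)·(1−(-2))) = ½·(99/5 − 48 − 9) = -93/5, so the K-coordinate is (-93/5)/(-31) = 3/5.
[KNM] = ½·(0·(1−7) + (-11/5)·(7−0) + (-3)·(0−1)) = ½·(0 − 77/5 + 3) = -31/5, so the L-coordinate is 1/5.
[KLN] = ½·(0·(-2−1) + (-8)·(1−0) + (-11/5)·(0−(-2))) = ½·(0 − 8 − 22/5) = -31/5, so the M-coordinate is 1/5.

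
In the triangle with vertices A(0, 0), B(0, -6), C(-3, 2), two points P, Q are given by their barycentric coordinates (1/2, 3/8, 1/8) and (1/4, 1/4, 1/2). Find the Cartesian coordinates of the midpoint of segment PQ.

(-15/16, -5/4)

Barycentric coordinates of the midpoint are the average: (3/8, 5/16, 5/16).
Converting: (3/8)·A + (5/16)·B + (5/16)·C = (-15/16, -5/4).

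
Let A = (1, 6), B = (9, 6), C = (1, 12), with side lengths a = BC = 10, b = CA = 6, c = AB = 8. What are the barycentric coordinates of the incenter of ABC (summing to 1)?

The incenter has barycentric coordinates proportional to the opposite side lengths: (10 : 6 : 8).
Normalizing by 10+6+8 = 24 gives (5/12, 1/4, 1/3).

(5/12, 1/4, 1/3)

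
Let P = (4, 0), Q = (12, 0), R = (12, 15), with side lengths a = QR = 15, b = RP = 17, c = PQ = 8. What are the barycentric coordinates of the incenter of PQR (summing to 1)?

(3/8, 17/40, 1/5)

The incenter has barycentric coordinates proportional to the opposite side lengths: (15 : 17 : 8).
Normalizing by 15+17+8 = 40 gives (3/8, 17/40, 1/5).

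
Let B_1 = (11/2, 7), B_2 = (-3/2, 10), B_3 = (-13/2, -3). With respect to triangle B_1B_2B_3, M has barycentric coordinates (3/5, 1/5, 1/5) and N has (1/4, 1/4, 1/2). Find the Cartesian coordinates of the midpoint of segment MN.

(-11/40, 167/40)

Barycentric coordinates of the midpoint are the average: (17/40, 9/40, 7/20).
Converting: (17/40)·B_1 + (9/40)·B_2 + (7/20)·B_3 = (-11/40, 167/40).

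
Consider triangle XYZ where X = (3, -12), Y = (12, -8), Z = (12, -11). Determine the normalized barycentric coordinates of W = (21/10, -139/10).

(11/10, -3/5, 1/2)

Signed area of the reference triangle: [XYZ] = ½·(3·(-8−(-11)) + 12·(-11−(-12)) + 12·(-12−(-8))) = ½·(9 + 12 − 48) = -27/2.
[WYZ] = ½·((21/10)·(-8−(-11)) + 12·(-11−(-139/10)) + 12·(-139/10−(-8))) = ½·(63/10 + 174/5 − 354/5) = -297/20, so the X-coordinate is (-297/20)/(-27/2) = 11/10.
[XWZ] = ½·(3·(-139/10−(-11)) + (21/10)·(-11−(-12)) + 12·(-12−(-139/10))) = ½·(-87/10 + 21/10 + 114/5) = 81/10, so the Y-coordinate is -3/5.
[XYW] = ½·(3·(-8−(-139/10)) + 12·(-139/10−(-12)) + (21/10)·(-12−(-8))) = ½·(177/10 − 114/5 − 42/5) = -27/4, so the Z-coordinate is 1/2.
Check: 11/10 − 3/5 + 1/2 = 1.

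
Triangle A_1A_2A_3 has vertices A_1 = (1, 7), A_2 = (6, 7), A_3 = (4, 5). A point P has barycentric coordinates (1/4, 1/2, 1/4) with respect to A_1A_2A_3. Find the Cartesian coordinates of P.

(17/4, 13/2)

P = (1/4)·A_1 + (1/2)·A_2 + (1/4)·A_3.
x-coordinate: (1/4)·1 + (1/2)·6 + (1/4)·4 = 17/4.
y-coordinate: (1/4)·7 + (1/2)·7 + (1/4)·5 = 13/2.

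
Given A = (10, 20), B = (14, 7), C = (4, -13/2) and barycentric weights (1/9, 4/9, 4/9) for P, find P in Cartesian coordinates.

(82/9, 22/9)

P = (1/9)·A + (4/9)·B + (4/9)·C.
x-coordinate: (1/9)·10 + (4/9)·14 + (4/9)·4 = 82/9.
y-coordinate: (1/9)·20 + (4/9)·7 + (4/9)·(-13/2) = 22/9.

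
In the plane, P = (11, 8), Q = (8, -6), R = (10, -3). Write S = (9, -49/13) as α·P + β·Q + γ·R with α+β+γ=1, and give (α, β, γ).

(1/13, 7/13, 5/13)

Signed area of the reference triangle: [PQR] = ½·(11·(-6−(-3)) + 8·(-3−8) + 10·(8−(-6))) = ½·(-33 − 88 + 140) = 19/2.
[SQR] = ½·(9·(-6−(-3)) + 8·(-3−(-49/13)) + 10·(-49/13−(-6))) = ½·(-27 + 80/13 + 290/13) = 19/26, so the P-coordinate is (19/26)/(19/2) = 1/13.
[PSR] = ½·(11·(-49/13−(-3)) + 9·(-3−8) + 10·(8−(-49/13))) = ½·(-110/13 − 99 + 1530/13) = 133/26, so the Q-coordinate is 7/13.
[PQS] = ½·(11·(-6−(-49/13)) + 8·(-49/13−8) + 9·(8−(-6))) = ½·(-319/13 − 1224/13 + 126) = 95/26, so the R-coordinate is 5/13.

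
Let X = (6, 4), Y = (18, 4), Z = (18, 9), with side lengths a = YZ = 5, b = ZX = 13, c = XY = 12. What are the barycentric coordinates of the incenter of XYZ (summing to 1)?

The incenter has barycentric coordinates proportional to the opposite side lengths: (5 : 13 : 12).
Normalizing by 5+13+12 = 30 gives (1/6, 13/30, 2/5).

(1/6, 13/30, 2/5)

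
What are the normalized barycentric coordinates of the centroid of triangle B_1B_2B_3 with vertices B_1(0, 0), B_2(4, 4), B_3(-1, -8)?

The centroid is the average of the vertices, so each weight is 1/3.

(1/3, 1/3, 1/3)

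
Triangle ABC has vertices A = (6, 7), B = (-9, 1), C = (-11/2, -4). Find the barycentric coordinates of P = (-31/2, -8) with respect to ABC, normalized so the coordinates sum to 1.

(-2/3, 2/3, 1)

Signed area of the reference triangle: [ABC] = ½·(6·(1−(-4)) + (-9)·(-4−7) + (-11/2)·(7−1)) = ½·(30 + 99 − 33) = 48.
[PBC] = ½·((-31/2)·(1−(-4)) + (-9)·(-4−(-8)) + (-11/2)·(-8−1)) = ½·(-155/2 − 36 + 99/2) = -32, so the A-coordinate is (-32)/48 = -2/3.
[APC] = ½·(6·(-8−(-4)) + (-31/2)·(-4−7) + (-11/2)·(7−(-8))) = ½·(-24 + 341/2 − 165/2) = 32, so the B-coordinate is 2/3.
[ABP] = ½·(6·(1−(-8)) + (-9)·(-8−7) + (-31/2)·(7−1)) = ½·(54 + 135 − 93) = 48, so the C-coordinate is 1.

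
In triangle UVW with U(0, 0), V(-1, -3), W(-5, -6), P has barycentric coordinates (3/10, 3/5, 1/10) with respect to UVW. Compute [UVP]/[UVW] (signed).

1/10

The signed ratio [UVP]/[UVW] equals the barycentric coordinate of P at vertex W, which is 1/10.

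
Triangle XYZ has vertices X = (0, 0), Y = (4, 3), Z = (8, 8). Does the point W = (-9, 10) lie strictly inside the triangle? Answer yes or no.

Barycentric coordinates of W: (93/8, -19, 67/8).
The three coordinates are positive, negative, positive; a point is interior exactly when all three are positive.

no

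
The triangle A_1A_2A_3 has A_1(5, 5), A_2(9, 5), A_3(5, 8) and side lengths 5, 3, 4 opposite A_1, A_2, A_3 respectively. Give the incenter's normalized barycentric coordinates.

(5/12, 1/4, 1/3)

The incenter has barycentric coordinates proportional to the opposite side lengths: (5 : 3 : 4).
Normalizing by 5+3+4 = 12 gives (5/12, 1/4, 1/3).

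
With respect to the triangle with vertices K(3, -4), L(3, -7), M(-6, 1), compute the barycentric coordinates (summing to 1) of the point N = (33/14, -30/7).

Signed area of the reference triangle: [KLM] = ½·(3·(-7−1) + 3·(1−(-4)) + (-6)·(-4−(-7))) = ½·(-24 + 15 − 18) = -27/2.
[NLM] = ½·((33/14)·(-7−1) + 3·(1−(-30/7)) + (-6)·(-30/7−(-7))) = ½·(-132/7 + 111/7 − 114/7) = -135/14, so the K-coordinate is (-135/14)/(-27/2) = 5/7.
[KNM] = ½·(3·(-30/7−1) + (33/14)·(1−(-4)) + (-6)·(-4−(-30/7))) = ½·(-111/7 + 165/14 − 12/7) = -81/28, so the L-coordinate is 3/14.
[KLN] = ½·(3·(-7−(-30/7)) + 3·(-30/7−(-4)) + (33/14)·(-4−(-7))) = ½·(-57/7 − 6/7 + 99/14) = -27/28, so the M-coordinate is 1/14.
Check: 5/7 + 3/14 + 1/14 = 1.

(5/7, 3/14, 1/14)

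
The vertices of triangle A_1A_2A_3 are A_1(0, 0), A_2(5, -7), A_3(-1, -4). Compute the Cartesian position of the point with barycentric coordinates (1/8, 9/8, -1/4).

P = (1/8)·A_1 + (9/8)·A_2 + (-1/4)·A_3.
x-coordinate: (1/8)·0 + (9/8)·5 + (-1/4)·(-1) = 47/8.
y-coordinate: (1/8)·0 + (9/8)·(-7) + (-1/4)·(-4) = -55/8.

(47/8, -55/8)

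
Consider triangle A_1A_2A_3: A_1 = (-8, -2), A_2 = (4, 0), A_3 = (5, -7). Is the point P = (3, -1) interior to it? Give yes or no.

Barycentric coordinates of P: (4/43, 34/43, 5/43).
The three coordinates are positive, positive, positive; a point is interior exactly when all three are positive.

yes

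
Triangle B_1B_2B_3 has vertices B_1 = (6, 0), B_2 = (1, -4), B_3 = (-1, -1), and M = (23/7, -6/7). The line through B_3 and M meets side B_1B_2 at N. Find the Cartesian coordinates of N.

Barycentric coordinates of M with respect to B_1B_2B_3: (4/7, 1/7, 2/7).
On side B_1B_2 the B_3-coordinate is zero; dropping M's B_3-weight 2/7 and renormalizing the remaining 4/7 : 1/7 gives weights 4/5, 1/5 on B_1, B_2.
N = (4/5)·(6, 0) + (1/5)·(1, -4) = (5, -4/5).

(5, -4/5)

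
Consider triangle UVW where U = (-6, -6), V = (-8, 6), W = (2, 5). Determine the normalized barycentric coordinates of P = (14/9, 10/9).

Signed area of the reference triangle: [UVW] = ½·((-6)·(6−5) + (-8)·(5−(-6)) + 2·(-6−6)) = ½·(-6 − 88 − 24) = -59.
[PVW] = ½·((14/9)·(6−5) + (-8)·(5−(10/9)) + 2·(10/9−6)) = ½·(14/9 − 280/9 − 88/9) = -59/3, so the U-coordinate is (-59/3)/(-59) = 1/3.
[UPW] = ½·((-6)·(10/9−5) + (14/9)·(5−(-6)) + 2·(-6−(10/9))) = ½·(70/3 + 154/9 − 128/9) = 118/9, so the V-coordinate is -2/9.
[UVP] = ½·((-6)·(6−(10/9)) + (-8)·(10/9−(-6)) + (14/9)·(-6−6)) = ½·(-88/3 − 512/9 − 56/3) = -472/9, so the W-coordinate is 8/9.
Check: 1/3 − 2/9 + 8/9 = 1.

(1/3, -2/9, 8/9)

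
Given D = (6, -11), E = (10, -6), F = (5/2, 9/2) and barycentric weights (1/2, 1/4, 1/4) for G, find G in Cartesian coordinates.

(49/8, -47/8)

G = (1/2)·D + (1/4)·E + (1/4)·F.
x-coordinate: (1/2)·6 + (1/4)·10 + (1/4)·(5/2) = 49/8.
y-coordinate: (1/2)·(-11) + (1/4)·(-6) + (1/4)·(9/2) = -47/8.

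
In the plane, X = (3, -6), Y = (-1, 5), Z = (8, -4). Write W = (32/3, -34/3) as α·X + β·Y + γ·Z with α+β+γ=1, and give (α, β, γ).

Signed area of the reference triangle: [XYZ] = ½·(3·(5−(-4)) + (-1)·(-4−(-6)) + 8·(-6−5)) = ½·(27 − 2 − 88) = -63/2.
[WYZ] = ½·((32/3)·(5−(-4)) + (-1)·(-4−(-34/3)) + 8·(-34/3−5)) = ½·(96 − 22/3 − 392/3) = -21, so the X-coordinate is (-21)/(-63/2) = 2/3.
[XWZ] = ½·(3·(-34/3−(-4)) + (32/3)·(-4−(-6)) + 8·(-6−(-34/3))) = ½·(-22 + 64/3 + 128/3) = 21, so the Y-coordinate is -2/3.
[XYW] = ½·(3·(5−(-34/3)) + (-1)·(-34/3−(-6)) + (32/3)·(-6−5)) = ½·(49 + 16/3 − 352/3) = -63/2, so the Z-coordinate is 1.
Check: 2/3 − 2/3 + 1 = 1.

(2/3, -2/3, 1)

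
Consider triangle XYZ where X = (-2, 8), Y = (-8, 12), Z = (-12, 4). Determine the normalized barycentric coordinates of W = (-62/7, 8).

Signed area of the reference triangle: [XYZ] = ½·((-2)·(12−4) + (-8)·(4−8) + (-12)·(8−12)) = ½·(-16 + 32 + 48) = 32.
[WYZ] = ½·((-62/7)·(12−4) + (-8)·(4−8) + (-12)·(8−12)) = ½·(-496/7 + 32 + 48) = 32/7, so the X-coordinate is (32/7)/32 = 1/7.
[XWZ] = ½·((-2)·(8−4) + (-62/7)·(4−8) + (-12)·(8−8)) = ½·(-8 + 248/7 + 0) = 96/7, so the Y-coordinate is 3/7.
[XYW] = ½·((-2)·(12−8) + (-8)·(8−8) + (-62/7)·(8−12)) = ½·(-8 + 0 + 248/7) = 96/7, so the Z-coordinate is 3/7.
Check: 1/7 + 3/7 + 3/7 = 1.

(1/7, 3/7, 3/7)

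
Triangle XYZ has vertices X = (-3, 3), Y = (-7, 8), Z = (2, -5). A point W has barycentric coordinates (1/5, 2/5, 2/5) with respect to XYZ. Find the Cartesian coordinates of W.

(-13/5, 9/5)

W = (1/5)·X + (2/5)·Y + (2/5)·Z.
x-coordinate: (1/5)·(-3) + (2/5)·(-7) + (2/5)·2 = -13/5.
y-coordinate: (1/5)·3 + (2/5)·8 + (2/5)·(-5) = 9/5.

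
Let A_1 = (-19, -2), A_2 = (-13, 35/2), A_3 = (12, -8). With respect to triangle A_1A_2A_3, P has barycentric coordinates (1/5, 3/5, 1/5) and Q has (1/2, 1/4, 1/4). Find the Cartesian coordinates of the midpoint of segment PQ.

Barycentric coordinates of the midpoint are the average: (7/20, 17/40, 9/40).
Converting: (7/20)·A_1 + (17/40)·A_2 + (9/40)·A_3 = (-379/40, 79/16).

(-379/40, 79/16)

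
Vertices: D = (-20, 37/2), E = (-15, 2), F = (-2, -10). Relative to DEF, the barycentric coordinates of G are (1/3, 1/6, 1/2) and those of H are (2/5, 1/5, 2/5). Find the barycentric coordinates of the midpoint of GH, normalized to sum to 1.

(11/30, 11/60, 9/20)

Since both coordinate triples sum to 1, the midpoint's barycentrics are the componentwise average.
(1/3+2/5)/2 = 11/30; similarly 11/60 and 9/20.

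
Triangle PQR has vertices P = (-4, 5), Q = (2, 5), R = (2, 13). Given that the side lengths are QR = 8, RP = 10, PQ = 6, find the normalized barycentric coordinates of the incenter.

The incenter has barycentric coordinates proportional to the opposite side lengths: (8 : 10 : 6).
Normalizing by 8+10+6 = 24 gives (1/3, 5/12, 1/4).

(1/3, 5/12, 1/4)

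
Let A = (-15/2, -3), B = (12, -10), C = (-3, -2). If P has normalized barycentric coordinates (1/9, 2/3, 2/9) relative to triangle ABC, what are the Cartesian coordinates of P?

(13/2, -67/9)

P = (1/9)·A + (2/3)·B + (2/9)·C.
x-coordinate: (1/9)·(-15/2) + (2/3)·12 + (2/9)·(-3) = 13/2.
y-coordinate: (1/9)·(-3) + (2/3)·(-10) + (2/9)·(-2) = -67/9.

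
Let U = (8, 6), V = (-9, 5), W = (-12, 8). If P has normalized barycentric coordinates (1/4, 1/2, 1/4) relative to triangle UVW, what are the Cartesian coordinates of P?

P = (1/4)·U + (1/2)·V + (1/4)·W.
x-coordinate: (1/4)·8 + (1/2)·(-9) + (1/4)·(-12) = -11/2.
y-coordinate: (1/4)·6 + (1/2)·5 + (1/4)·8 = 6.

(-11/2, 6)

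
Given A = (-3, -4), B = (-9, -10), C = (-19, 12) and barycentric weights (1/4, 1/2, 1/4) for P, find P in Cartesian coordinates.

(-10, -3)

P = (1/4)·A + (1/2)·B + (1/4)·C.
x-coordinate: (1/4)·(-3) + (1/2)·(-9) + (1/4)·(-19) = -10.
y-coordinate: (1/4)·(-4) + (1/2)·(-10) + (1/4)·12 = -3.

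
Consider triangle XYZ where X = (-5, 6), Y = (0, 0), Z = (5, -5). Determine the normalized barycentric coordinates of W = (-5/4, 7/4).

Signed area of the reference triangle: [XYZ] = ½·((-5)·(0−(-5)) + 0·(-5−6) + 5·(6−0)) = ½·(-25 + 0 + 30) = 5/2.
[WYZ] = ½·((-5/4)·(0−(-5)) + 0·(-5−(7/4)) + 5·(7/4−0)) = ½·(-25/4 + 0 + 35/4) = 5/4, so the X-coordinate is (5/4)/(5/2) = 1/2.
[XWZ] = ½·((-5)·(7/4−(-5)) + (-5/4)·(-5−6) + 5·(6−(7/4))) = ½·(-135/4 + 55/4 + 85/4) = 5/8, so the Y-coordinate is 1/4.
[XYW] = ½·((-5)·(0−(7/4)) + 0·(7/4−6) + (-5/4)·(6−0)) = ½·(35/4 + 0 − 15/2) = 5/8, so the Z-coordinate is 1/4.
Check: 1/2 + 1/4 + 1/4 = 1.

(1/2, 1/4, 1/4)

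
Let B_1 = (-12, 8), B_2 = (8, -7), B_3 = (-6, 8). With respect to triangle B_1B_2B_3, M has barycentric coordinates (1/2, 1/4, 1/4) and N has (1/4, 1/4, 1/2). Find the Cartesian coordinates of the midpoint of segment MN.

Barycentric coordinates of the midpoint are the average: (3/8, 1/4, 3/8).
Converting: (3/8)·B_1 + (1/4)·B_2 + (3/8)·B_3 = (-19/4, 17/4).

(-19/4, 17/4)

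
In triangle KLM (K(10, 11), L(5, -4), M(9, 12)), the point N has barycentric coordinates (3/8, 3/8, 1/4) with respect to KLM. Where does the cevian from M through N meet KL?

(15/2, 7/2)

Line MN meets KL where the M-coordinate vanishes; zeroing N's M-weight and renormalizing leaves K, L-weights 3/8 : 3/8 → (1/2, 1/2).
So J = (1/2)·K + (1/2)·L = (15/2, 7/2).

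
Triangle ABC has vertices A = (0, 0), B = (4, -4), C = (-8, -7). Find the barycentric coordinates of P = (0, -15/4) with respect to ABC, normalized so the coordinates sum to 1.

(1/4, 1/2, 1/4)

Signed area of the reference triangle: [ABC] = ½·(0·(-4−(-7)) + 4·(-7−0) + (-8)·(0−(-4))) = ½·(0 − 28 − 32) = -30.
[PBC] = ½·(0·(-4−(-7)) + 4·(-7−(-15/4)) + (-8)·(-15/4−(-4))) = ½·(0 − 13 − 2) = -15/2, so the A-coordinate is (-15/2)/(-30) = 1/4.
[APC] = ½·(0·(-15/4−(-7)) + 0·(-7−0) + (-8)·(0−(-15/4))) = ½·(0 + 0 − 30) = -15, so the B-coordinate is 1/2.
[ABP] = ½·(0·(-4−(-15/4)) + 4·(-15/4−0) + 0·(0−(-4))) = ½·(0 − 15 + 0) = -15/2, so the C-coordinate is 1/4.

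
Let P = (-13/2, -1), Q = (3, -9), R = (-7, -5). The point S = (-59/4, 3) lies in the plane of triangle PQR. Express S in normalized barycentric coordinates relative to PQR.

Signed area of the reference triangle: [PQR] = ½·((-13/2)·(-9−(-5)) + 3·(-5−(-1)) + (-7)·(-1−(-9))) = ½·(26 − 12 − 56) = -21.
[SQR] = ½·((-59/4)·(-9−(-5)) + 3·(-5−3) + (-7)·(3−(-9))) = ½·(59 − 24 − 84) = -49/2, so the P-coordinate is (-49/2)/(-21) = 7/6.
[PSR] = ½·((-13/2)·(3−(-5)) + (-59/4)·(-5−(-1)) + (-7)·(-1−3)) = ½·(-52 + 59 + 28) = 35/2, so the Q-coordinate is -5/6.
[PQS] = ½·((-13/2)·(-9−3) + 3·(3−(-1)) + (-59/4)·(-1−(-9))) = ½·(78 + 12 − 118) = -14, so the R-coordinate is 2/3.

(7/6, -5/6, 2/3)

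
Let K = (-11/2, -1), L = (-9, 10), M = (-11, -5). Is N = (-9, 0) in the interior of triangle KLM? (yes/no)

yes

Barycentric coordinates of N: (40/149, 39/149, 70/149).
The three coordinates are positive, positive, positive; a point is interior exactly when all three are positive.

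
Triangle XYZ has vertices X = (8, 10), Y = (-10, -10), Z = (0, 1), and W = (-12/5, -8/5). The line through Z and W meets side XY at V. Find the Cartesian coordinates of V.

(-4, -10/3)

Barycentric coordinates of W with respect to XYZ: (1/5, 2/5, 2/5).
On side XY the Z-coordinate is zero; dropping W's Z-weight 2/5 and renormalizing the remaining 1/5 : 2/5 gives weights 1/3, 2/3 on X, Y.
V = (1/3)·(8, 10) + (2/3)·(-10, -10) = (-4, -10/3).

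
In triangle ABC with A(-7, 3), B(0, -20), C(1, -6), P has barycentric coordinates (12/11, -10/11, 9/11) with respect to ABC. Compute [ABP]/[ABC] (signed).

9/11

The signed ratio [ABP]/[ABC] equals the barycentric coordinate of P at vertex C, which is 9/11.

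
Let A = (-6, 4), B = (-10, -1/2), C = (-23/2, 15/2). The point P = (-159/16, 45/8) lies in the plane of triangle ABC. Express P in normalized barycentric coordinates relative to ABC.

(1/4, 1/8, 5/8)

Signed area of the reference triangle: [ABC] = ½·((-6)·(-1/2−(15/2)) + (-10)·(15/2−4) + (-23/2)·(4−(-1/2))) = ½·(48 − 35 − 207/4) = -155/8.
[PBC] = ½·((-159/16)·(-1/2−(15/2)) + (-10)·(15/2−(45/8)) + (-23/2)·(45/8−(-1/2))) = ½·(159/2 − 75/4 − 1127/16) = -155/32, so the A-coordinate is (-155/32)/(-155/8) = 1/4.
[APC] = ½·((-6)·(45/8−(15/2)) + (-159/16)·(15/2−4) + (-23/2)·(4−(45/8))) = ½·(45/4 − 1113/32 + 299/16) = -155/64, so the B-coordinate is 1/8.
[ABP] = ½·((-6)·(-1/2−(45/8)) + (-10)·(45/8−4) + (-159/16)·(4−(-1/2))) = ½·(147/4 − 65/4 − 1431/32) = -775/64, so the C-coordinate is 5/8.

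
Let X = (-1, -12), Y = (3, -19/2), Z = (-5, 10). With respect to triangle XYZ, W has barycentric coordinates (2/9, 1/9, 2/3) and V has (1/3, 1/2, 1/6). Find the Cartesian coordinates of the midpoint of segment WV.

(-13/9, -149/72)

Barycentric coordinates of the midpoint are the average: (5/18, 11/36, 5/12).
Converting: (5/18)·X + (11/36)·Y + (5/12)·Z = (-13/9, -149/72).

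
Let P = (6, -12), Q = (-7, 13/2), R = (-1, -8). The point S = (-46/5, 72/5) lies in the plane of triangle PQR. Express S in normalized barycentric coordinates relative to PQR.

Signed area of the reference triangle: [PQR] = ½·(6·(13/2−(-8)) + (-7)·(-8−(-12)) + (-1)·(-12−(13/2))) = ½·(87 − 28 + 37/2) = 155/4.
[SQR] = ½·((-46/5)·(13/2−(-8)) + (-7)·(-8−(72/5)) + (-1)·(72/5−(13/2))) = ½·(-667/5 + 784/5 − 79/10) = 31/4, so the P-coordinate is (31/4)/(155/4) = 1/5.
[PSR] = ½·(6·(72/5−(-8)) + (-46/5)·(-8−(-12)) + (-1)·(-12−(72/5))) = ½·(672/5 − 184/5 + 132/5) = 62, so the Q-coordinate is 8/5.
[PQS] = ½·(6·(13/2−(72/5)) + (-7)·(72/5−(-12)) + (-46/5)·(-12−(13/2))) = ½·(-237/5 − 924/5 + 851/5) = -31, so the R-coordinate is -4/5.

(1/5, 8/5, -4/5)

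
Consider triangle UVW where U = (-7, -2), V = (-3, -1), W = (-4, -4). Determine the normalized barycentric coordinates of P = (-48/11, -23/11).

Signed area of the reference triangle: [UVW] = ½·((-7)·(-1−(-4)) + (-3)·(-4−(-2)) + (-4)·(-2−(-1))) = ½·(-21 + 6 + 4) = -11/2.
[PVW] = ½·((-48/11)·(-1−(-4)) + (-3)·(-4−(-23/11)) + (-4)·(-23/11−(-1))) = ½·(-144/11 + 63/11 + 48/11) = -3/2, so the U-coordinate is (-3/2)/(-11/2) = 3/11.
[UPW] = ½·((-7)·(-23/11−(-4)) + (-48/11)·(-4−(-2)) + (-4)·(-2−(-23/11))) = ½·(-147/11 + 96/11 − 4/11) = -5/2, so the V-coordinate is 5/11.
[UVP] = ½·((-7)·(-1−(-23/11)) + (-3)·(-23/11−(-2)) + (-48/11)·(-2−(-1))) = ½·(-84/11 + 3/11 + 48/11) = -3/2, so the W-coordinate is 3/11.
Check: 3/11 + 5/11 + 3/11 = 1.

(3/11, 5/11, 3/11)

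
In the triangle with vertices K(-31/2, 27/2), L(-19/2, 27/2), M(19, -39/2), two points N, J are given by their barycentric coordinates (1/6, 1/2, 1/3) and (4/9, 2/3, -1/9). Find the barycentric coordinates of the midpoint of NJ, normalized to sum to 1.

(11/36, 7/12, 1/9)

Since both coordinate triples sum to 1, the midpoint's barycentrics are the componentwise average.
(1/6+4/9)/2 = 11/36; similarly 7/12 and 1/9.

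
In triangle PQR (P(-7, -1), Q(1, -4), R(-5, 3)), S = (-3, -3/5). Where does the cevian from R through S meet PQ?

Barycentric coordinates of S with respect to PQR: (1/5, 2/5, 2/5).
On side PQ the R-coordinate is zero; dropping S's R-weight 2/5 and renormalizing the remaining 1/5 : 2/5 gives weights 1/3, 2/3 on P, Q.
T = (1/3)·(-7, -1) + (2/3)·(1, -4) = (-5/3, -3).

(-5/3, -3)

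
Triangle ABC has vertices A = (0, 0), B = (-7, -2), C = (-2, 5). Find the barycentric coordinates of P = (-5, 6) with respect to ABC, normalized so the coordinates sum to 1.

Signed area of the reference triangle: [ABC] = ½·(0·(-2−5) + (-7)·(5−0) + (-2)·(0−(-2))) = ½·(0 − 35 − 4) = -39/2.
[PBC] = ½·((-5)·(-2−5) + (-7)·(5−6) + (-2)·(6−(-2))) = ½·(35 + 7 − 16) = 13, so the A-coordinate is 13/(-39/2) = -2/3.
[APC] = ½·(0·(6−5) + (-5)·(5−0) + (-2)·(0−6)) = ½·(0 − 25 + 12) = -13/2, so the B-coordinate is 1/3.
[ABP] = ½·(0·(-2−6) + (-7)·(6−0) + (-5)·(0−(-2))) = ½·(0 − 42 − 10) = -26, so the C-coordinate is 4/3.
Check: -2/3 + 1/3 + 4/3 = 1.

(-2/3, 1/3, 4/3)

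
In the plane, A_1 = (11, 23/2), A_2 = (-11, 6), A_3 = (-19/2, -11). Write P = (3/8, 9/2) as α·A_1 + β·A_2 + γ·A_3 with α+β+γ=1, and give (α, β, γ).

Signed area of the reference triangle: [A_1A_2A_3] = ½·(11·(6−(-11)) + (-11)·(-11−(23/2)) + (-19/2)·(23/2−6)) = ½·(187 + 495/2 − 209/4) = 1529/8.
[PA_2A_3] = ½·((3/8)·(6−(-11)) + (-11)·(-11−(9/2)) + (-19/2)·(9/2−6)) = ½·(51/8 + 341/2 + 57/4) = 1529/16, so the A_1-coordinate is (1529/16)/(1529/8) = 1/2.
[A_1PA_3] = ½·(11·(9/2−(-11)) + (3/8)·(-11−(23/2)) + (-19/2)·(23/2−(9/2))) = ½·(341/2 − 135/16 − 133/2) = 1529/32, so the A_2-coordinate is 1/4.
[A_1A_2P] = ½·(11·(6−(9/2)) + (-11)·(9/2−(23/2)) + (3/8)·(23/2−6)) = ½·(33/2 + 77 + 33/16) = 1529/32, so the A_3-coordinate is 1/4.
Check: 1/2 + 1/4 + 1/4 = 1.

(1/2, 1/4, 1/4)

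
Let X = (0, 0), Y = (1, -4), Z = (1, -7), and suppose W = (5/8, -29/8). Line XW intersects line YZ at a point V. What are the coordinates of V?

Barycentric coordinates of W with respect to XYZ: (3/8, 1/4, 3/8).
On side YZ the X-coordinate is zero; dropping W's X-weight 3/8 and renormalizing the remaining 1/4 : 3/8 gives weights 2/5, 3/5 on Y, Z.
V = (2/5)·(1, -4) + (3/5)·(1, -7) = (1, -29/5).

(1, -29/5)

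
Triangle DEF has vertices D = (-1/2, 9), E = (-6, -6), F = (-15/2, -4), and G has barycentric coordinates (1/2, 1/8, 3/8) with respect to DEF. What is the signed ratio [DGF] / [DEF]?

The signed ratio [DGF]/[DEF] equals the barycentric coordinate of G at vertex E, which is 1/8.

1/8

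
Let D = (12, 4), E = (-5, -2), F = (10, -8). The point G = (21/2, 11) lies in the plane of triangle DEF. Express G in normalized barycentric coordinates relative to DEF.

(3/2, 1/6, -2/3)

Signed area of the reference triangle: [DEF] = ½·(12·(-2−(-8)) + (-5)·(-8−4) + 10·(4−(-2))) = ½·(72 + 60 + 60) = 96.
[GEF] = ½·((21/2)·(-2−(-8)) + (-5)·(-8−11) + 10·(11−(-2))) = ½·(63 + 95 + 130) = 144, so the D-coordinate is 144/96 = 3/2.
[DGF] = ½·(12·(11−(-8)) + (21/2)·(-8−4) + 10·(4−11)) = ½·(228 − 126 − 70) = 16, so the E-coordinate is 1/6.
[DEG] = ½·(12·(-2−11) + (-5)·(11−4) + (21/2)·(4−(-2))) = ½·(-156 − 35 + 63) = -64, so the F-coordinate is -2/3.
Check: 3/2 + 1/6 − 2/3 = 1.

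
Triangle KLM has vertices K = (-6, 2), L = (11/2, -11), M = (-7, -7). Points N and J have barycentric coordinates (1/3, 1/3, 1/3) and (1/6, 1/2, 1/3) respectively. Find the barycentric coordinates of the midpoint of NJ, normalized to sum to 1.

Since both coordinate triples sum to 1, the midpoint's barycentrics are the componentwise average.
(1/3+1/6)/2 = 1/4; similarly 5/12 and 1/3.

(1/4, 5/12, 1/3)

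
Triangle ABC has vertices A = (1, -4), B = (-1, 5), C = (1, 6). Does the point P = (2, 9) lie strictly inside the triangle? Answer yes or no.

no

Barycentric coordinates of P: (-1/4, -1/2, 7/4).
The three coordinates are negative, negative, positive; a point is interior exactly when all three are positive.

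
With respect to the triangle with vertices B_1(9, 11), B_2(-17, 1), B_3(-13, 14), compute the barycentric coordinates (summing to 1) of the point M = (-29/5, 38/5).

Signed area of the reference triangle: [B_1B_2B_3] = ½·(9·(1−14) + (-17)·(14−11) + (-13)·(11−1)) = ½·(-117 − 51 − 130) = -149.
[MB_2B_3] = ½·((-29/5)·(1−14) + (-17)·(14−(38/5)) + (-13)·(38/5−1)) = ½·(377/5 − 544/5 − 429/5) = -298/5, so the B_1-coordinate is (-298/5)/(-149) = 2/5.
[B_1MB_3] = ½·(9·(38/5−14) + (-29/5)·(14−11) + (-13)·(11−(38/5))) = ½·(-288/5 − 87/5 − 221/5) = -298/5, so the B_2-coordinate is 2/5.
[B_1B_2M] = ½·(9·(1−(38/5)) + (-17)·(38/5−11) + (-29/5)·(11−1)) = ½·(-297/5 + 289/5 − 58) = -149/5, so the B_3-coordinate is 1/5.

(2/5, 2/5, 1/5)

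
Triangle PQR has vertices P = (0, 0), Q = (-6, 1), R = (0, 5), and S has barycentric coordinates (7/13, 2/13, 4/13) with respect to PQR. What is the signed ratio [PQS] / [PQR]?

The signed ratio [PQS]/[PQR] equals the barycentric coordinate of S at vertex R, which is 4/13.

4/13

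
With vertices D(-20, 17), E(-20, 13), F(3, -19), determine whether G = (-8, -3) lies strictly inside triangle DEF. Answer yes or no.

yes

Barycentric coordinates of G: (4/23, 7/23, 12/23).
The three coordinates are positive, positive, positive; a point is interior exactly when all three are positive.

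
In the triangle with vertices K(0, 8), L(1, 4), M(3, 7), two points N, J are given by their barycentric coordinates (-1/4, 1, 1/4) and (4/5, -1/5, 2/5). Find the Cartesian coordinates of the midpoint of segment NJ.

(11/8, 243/40)

Barycentric coordinates of the midpoint are the average: (11/40, 2/5, 13/40).
Converting: (11/40)·K + (2/5)·L + (13/40)·M = (11/8, 243/40).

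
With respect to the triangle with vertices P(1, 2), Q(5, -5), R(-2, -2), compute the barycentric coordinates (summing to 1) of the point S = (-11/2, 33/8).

Signed area of the reference triangle: [PQR] = ½·(1·(-5−(-2)) + 5·(-2−2) + (-2)·(2−(-5))) = ½·(-3 − 20 − 14) = -37/2.
[SQR] = ½·((-11/2)·(-5−(-2)) + 5·(-2−(33/8)) + (-2)·(33/8−(-5))) = ½·(33/2 − 245/8 − 73/4) = -259/16, so the P-coordinate is (-259/16)/(-37/2) = 7/8.
[PSR] = ½·(1·(33/8−(-2)) + (-11/2)·(-2−2) + (-2)·(2−(33/8))) = ½·(49/8 + 22 + 17/4) = 259/16, so the Q-coordinate is -7/8.
[PQS] = ½·(1·(-5−(33/8)) + 5·(33/8−2) + (-11/2)·(2−(-5))) = ½·(-73/8 + 85/8 − 77/2) = -37/2, so the R-coordinate is 1.

(7/8, -7/8, 1)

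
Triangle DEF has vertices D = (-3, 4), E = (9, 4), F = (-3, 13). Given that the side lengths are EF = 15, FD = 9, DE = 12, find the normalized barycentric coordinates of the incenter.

The incenter has barycentric coordinates proportional to the opposite side lengths: (15 : 9 : 12).
Normalizing by 15+9+12 = 36 gives (5/12, 1/4, 1/3).

(5/12, 1/4, 1/3)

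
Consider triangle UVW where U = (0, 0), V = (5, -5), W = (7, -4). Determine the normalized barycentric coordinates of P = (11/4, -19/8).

Signed area of the reference triangle: [UVW] = ½·(0·(-5−(-4)) + 5·(-4−0) + 7·(0−(-5))) = ½·(0 − 20 + 35) = 15/2.
[PVW] = ½·((11/4)·(-5−(-4)) + 5·(-4−(-19/8)) + 7·(-19/8−(-5))) = ½·(-11/4 − 65/8 + 147/8) = 15/4, so the U-coordinate is (15/4)/(15/2) = 1/2.
[UPW] = ½·(0·(-19/8−(-4)) + (11/4)·(-4−0) + 7·(0−(-19/8))) = ½·(0 − 11 + 133/8) = 45/16, so the V-coordinate is 3/8.
[UVP] = ½·(0·(-5−(-19/8)) + 5·(-19/8−0) + (11/4)·(0−(-5))) = ½·(0 − 95/8 + 55/4) = 15/16, so the W-coordinate is 1/8.

(1/2, 3/8, 1/8)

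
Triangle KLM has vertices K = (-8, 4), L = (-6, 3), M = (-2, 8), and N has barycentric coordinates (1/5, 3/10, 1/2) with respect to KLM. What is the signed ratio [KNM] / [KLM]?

3/10

The signed ratio [KNM]/[KLM] equals the barycentric coordinate of N at vertex L, which is 3/10.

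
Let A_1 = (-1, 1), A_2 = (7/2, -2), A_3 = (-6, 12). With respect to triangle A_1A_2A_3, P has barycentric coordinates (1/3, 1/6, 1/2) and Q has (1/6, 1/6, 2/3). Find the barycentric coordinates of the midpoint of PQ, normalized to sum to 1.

Since both coordinate triples sum to 1, the midpoint's barycentrics are the componentwise average.
(1/3+1/6)/2 = 1/4; similarly 1/6 and 7/12.

(1/4, 1/6, 7/12)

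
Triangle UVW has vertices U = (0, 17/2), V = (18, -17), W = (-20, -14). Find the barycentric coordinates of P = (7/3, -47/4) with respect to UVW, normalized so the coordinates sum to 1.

Signed area of the reference triangle: [UVW] = ½·(0·(-17−(-14)) + 18·(-14−(17/2)) + (-20)·(17/2−(-17))) = ½·(0 − 405 − 510) = -915/2.
[PVW] = ½·((7/3)·(-17−(-14)) + 18·(-14−(-47/4)) + (-20)·(-47/4−(-17))) = ½·(-7 − 81/2 − 105) = -305/4, so the U-coordinate is (-305/4)/(-915/2) = 1/6.
[UPW] = ½·(0·(-47/4−(-14)) + (7/3)·(-14−(17/2)) + (-20)·(17/2−(-47/4))) = ½·(0 − 105/2 − 405) = -915/4, so the V-coordinate is 1/2.
[UVP] = ½·(0·(-17−(-47/4)) + 18·(-47/4−(17/2)) + (7/3)·(17/2−(-17))) = ½·(0 − 729/2 + 119/2) = -305/2, so the W-coordinate is 1/3.

(1/6, 1/2, 1/3)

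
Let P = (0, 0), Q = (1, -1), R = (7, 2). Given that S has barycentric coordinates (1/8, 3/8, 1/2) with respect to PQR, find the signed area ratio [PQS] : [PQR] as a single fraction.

1/2

The signed ratio [PQS]/[PQR] equals the barycentric coordinate of S at vertex R, which is 1/2.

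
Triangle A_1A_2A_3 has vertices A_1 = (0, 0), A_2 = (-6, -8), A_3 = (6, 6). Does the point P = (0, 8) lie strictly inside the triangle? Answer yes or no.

no

Barycentric coordinates of P: (9, -4, -4).
The three coordinates are positive, negative, negative; a point is interior exactly when all three are positive.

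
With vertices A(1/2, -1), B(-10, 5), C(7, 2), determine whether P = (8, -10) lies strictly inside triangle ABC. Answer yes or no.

no

Barycentric coordinates of P: (134/47, -54/47, -33/47).
The three coordinates are positive, negative, negative; a point is interior exactly when all three are positive.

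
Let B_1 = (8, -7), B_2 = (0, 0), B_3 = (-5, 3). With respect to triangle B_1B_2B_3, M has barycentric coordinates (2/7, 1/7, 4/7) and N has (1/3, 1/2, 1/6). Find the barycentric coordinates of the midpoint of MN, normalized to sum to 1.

(13/42, 9/28, 31/84)

Since both coordinate triples sum to 1, the midpoint's barycentrics are the componentwise average.
(2/7+1/3)/2 = 13/42; similarly 9/28 and 31/84.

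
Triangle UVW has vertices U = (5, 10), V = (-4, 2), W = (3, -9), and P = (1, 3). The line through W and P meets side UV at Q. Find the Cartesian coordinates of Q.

Barycentric coordinates of P with respect to UVW: (2/5, 2/5, 1/5).
On side UV the W-coordinate is zero; dropping P's W-weight 1/5 and renormalizing the remaining 2/5 : 2/5 gives weights 1/2, 1/2 on U, V.
Q = (1/2)·(5, 10) + (1/2)·(-4, 2) = (1/2, 6).

(1/2, 6)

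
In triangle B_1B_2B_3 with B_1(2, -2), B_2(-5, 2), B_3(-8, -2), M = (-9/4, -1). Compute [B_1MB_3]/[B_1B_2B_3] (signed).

[B_1B_2B_3] = ½·(2·(2−(-2)) + (-5)·(-2−(-2)) + (-8)·(-2−2)) = ½·(8 + 0 + 32) = 20.
[B_1MB_3] = ½·(2·(-1−(-2)) + (-9/4)·(-2−(-2)) + (-8)·(-2−(-1))) = ½·(2 + 0 + 8) = 5, so the ratio is 5/20 = 1/4.

1/4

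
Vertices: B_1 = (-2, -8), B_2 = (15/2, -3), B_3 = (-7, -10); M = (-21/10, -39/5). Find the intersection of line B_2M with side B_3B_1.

Barycentric coordinates of M with respect to B_1B_2B_3: (2/5, 1/5, 2/5).
On side B_3B_1 the B_2-coordinate is zero; dropping M's B_2-weight 1/5 and renormalizing the remaining 2/5 : 2/5 gives weights 1/2, 1/2 on B_3, B_1.
N = (1/2)·(-7, -10) + (1/2)·(-2, -8) = (-9/2, -9).

(-9/2, -9)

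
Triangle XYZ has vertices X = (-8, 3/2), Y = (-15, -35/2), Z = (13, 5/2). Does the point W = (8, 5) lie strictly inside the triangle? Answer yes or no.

no

Barycentric coordinates of W: (85/196, -115/784, 559/784).
The three coordinates are positive, negative, positive; a point is interior exactly when all three are positive.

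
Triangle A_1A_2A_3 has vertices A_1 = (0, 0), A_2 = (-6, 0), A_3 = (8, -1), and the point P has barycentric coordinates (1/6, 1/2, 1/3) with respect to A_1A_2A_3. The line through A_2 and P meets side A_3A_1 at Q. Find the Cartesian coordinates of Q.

(16/3, -2/3)

Line A_2P meets A_3A_1 where the A_2-coordinate vanishes; zeroing P's A_2-weight and renormalizing leaves A_3, A_1-weights 1/3 : 1/6 → (2/3, 1/3).
So Q = (2/3)·A_3 + (1/3)·A_1 = (16/3, -2/3).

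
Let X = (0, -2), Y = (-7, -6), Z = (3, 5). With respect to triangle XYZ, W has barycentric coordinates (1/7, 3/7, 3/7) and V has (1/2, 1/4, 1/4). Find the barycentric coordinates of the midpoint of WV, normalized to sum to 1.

(9/28, 19/56, 19/56)

Since both coordinate triples sum to 1, the midpoint's barycentrics are the componentwise average.
(1/7+1/2)/2 = 9/28; similarly 19/56 and 19/56.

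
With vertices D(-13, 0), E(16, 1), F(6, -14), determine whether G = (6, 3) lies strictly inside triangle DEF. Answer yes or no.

Barycentric coordinates of G: (2/5, 19/25, -4/25).
The three coordinates are positive, positive, negative; a point is interior exactly when all three are positive.

no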